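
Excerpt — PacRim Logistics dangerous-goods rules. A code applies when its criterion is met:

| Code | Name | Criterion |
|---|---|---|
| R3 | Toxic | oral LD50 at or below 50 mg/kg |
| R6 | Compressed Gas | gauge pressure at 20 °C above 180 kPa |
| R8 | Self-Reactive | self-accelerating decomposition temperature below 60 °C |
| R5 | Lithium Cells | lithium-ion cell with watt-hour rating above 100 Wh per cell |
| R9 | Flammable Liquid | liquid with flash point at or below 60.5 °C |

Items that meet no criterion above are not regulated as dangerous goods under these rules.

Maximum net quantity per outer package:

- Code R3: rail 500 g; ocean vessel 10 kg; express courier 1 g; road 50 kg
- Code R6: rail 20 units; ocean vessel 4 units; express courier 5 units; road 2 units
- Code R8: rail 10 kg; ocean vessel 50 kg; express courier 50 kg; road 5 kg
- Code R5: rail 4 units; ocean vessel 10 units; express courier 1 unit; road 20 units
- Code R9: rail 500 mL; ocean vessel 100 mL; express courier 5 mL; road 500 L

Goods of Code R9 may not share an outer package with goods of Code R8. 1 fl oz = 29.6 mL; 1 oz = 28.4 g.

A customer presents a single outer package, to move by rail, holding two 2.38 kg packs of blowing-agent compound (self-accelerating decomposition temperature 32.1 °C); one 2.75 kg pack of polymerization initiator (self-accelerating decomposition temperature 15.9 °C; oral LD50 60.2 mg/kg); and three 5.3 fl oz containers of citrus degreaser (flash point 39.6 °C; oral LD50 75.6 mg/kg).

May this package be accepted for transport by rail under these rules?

With self-accelerating decomposition temperature 32.1 °C (< 60 °C), the blowing-agent compound falls in Code R8.
Self-accelerating decomposition temperature 15.9 °C meets the Code R8 criterion (Self-Reactive), so the polymerization initiator is Code R8.
With flash point 39.6 °C (≤ 60.5 °C), the citrus degreaser falls in Code R9.
Code R9 quantity: three 5.3 fl oz containers = 470.64 mL.
470.64 mL ≤ 500 mL (rail limit, Code R9) — within limit.
Code R8 net quantity: (two 2.38 kg packs = 4.76 kg) + 2.75 kg = 7.51 kg.
7.51 kg is within the rail limit of 10 kg for Code R8.
Code R9 and Code R8 may not share an outer package.

No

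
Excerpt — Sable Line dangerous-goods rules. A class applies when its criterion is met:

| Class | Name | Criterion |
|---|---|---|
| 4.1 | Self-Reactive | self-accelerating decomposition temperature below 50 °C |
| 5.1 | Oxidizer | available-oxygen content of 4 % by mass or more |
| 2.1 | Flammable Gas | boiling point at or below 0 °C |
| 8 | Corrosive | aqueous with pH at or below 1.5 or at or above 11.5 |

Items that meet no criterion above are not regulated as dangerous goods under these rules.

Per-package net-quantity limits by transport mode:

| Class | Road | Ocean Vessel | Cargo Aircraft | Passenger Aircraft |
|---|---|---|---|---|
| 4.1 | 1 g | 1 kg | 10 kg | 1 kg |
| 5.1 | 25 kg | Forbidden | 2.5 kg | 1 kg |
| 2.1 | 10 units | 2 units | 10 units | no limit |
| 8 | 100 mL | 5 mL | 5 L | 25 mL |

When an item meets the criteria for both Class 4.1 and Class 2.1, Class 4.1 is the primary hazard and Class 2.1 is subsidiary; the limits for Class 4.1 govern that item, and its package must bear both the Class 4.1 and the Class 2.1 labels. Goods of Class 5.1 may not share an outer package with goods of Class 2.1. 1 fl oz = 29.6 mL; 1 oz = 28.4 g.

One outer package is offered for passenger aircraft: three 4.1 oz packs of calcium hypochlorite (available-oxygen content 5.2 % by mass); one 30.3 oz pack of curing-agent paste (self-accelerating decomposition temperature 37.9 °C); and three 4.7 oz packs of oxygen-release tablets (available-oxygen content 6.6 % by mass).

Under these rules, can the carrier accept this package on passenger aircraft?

Available-oxygen content 5.2 % by mass meets the Class 5.1 criterion (Oxidizer), so the calcium hypochlorite is Class 5.1.
With self-accelerating decomposition temperature 37.9 °C (< 50 °C), the curing-agent paste falls in Class 4.1.
Oxygen-release tablets: available-oxygen content 6.6 % by mass ≥ 4 % by mass → Class 5.1 (Oxidizer).
Total Class 5.1: (three 4.1 oz packs = 349.32 g) + (three 4.7 oz packs = 400.44 g) = 749.76 g.
749.76 g is within the passenger aircraft limit of 1 kg for Class 5.1.
Class 4.1 quantity: one 30.3 oz pack = 860.52 g.
860.52 g ≤ 1 kg (passenger aircraft limit, Class 4.1) — within limit.
The segregation rule (Class 5.1 with Class 2.1) does not apply to Class 5.1 with Class 4.1.
Every hazard class is within its passenger aircraft limit and no segregation rule is violated.

Yes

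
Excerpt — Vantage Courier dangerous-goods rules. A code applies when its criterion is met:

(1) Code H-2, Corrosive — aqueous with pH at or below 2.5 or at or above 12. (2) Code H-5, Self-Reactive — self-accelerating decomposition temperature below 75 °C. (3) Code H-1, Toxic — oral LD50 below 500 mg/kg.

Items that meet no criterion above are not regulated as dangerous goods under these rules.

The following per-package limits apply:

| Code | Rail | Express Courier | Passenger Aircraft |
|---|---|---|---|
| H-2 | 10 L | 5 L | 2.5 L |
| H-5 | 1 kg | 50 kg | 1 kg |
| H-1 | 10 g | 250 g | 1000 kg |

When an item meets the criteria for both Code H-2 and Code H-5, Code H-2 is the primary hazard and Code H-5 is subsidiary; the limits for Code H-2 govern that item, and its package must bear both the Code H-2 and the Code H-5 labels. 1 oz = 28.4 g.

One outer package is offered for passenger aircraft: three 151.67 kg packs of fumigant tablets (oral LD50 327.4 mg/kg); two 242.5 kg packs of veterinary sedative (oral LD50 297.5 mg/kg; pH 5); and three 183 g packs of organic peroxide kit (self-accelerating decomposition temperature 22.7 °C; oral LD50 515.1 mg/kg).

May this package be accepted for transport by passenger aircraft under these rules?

The fumigant tablets have oral LD50 327.4 mg/kg, which is < 500 mg/kg, so they are Code H-1 (Toxic).
The veterinary sedative has oral LD50 297.5 mg/kg, which is < 500 mg/kg, so it is Code H-1 (Toxic).
The organic peroxide kit has self-accelerating decomposition temperature 22.7 °C, which is < 75 °C, so it is Code H-5 (Self-Reactive).
Code H-1 net quantity: (three 151.67 kg packs = 455.01 kg) + (two 242.5 kg packs = 485 kg) = 940.01 kg.
940.01 kg is within the passenger aircraft limit of 1000 kg for Code H-1.
Code H-5 quantity: three 183 g packs = 549 g.
549 g is within the passenger aircraft limit of 1 kg for Code H-5.
Every hazard code is within its passenger aircraft limit and no segregation rule is violated.

Yes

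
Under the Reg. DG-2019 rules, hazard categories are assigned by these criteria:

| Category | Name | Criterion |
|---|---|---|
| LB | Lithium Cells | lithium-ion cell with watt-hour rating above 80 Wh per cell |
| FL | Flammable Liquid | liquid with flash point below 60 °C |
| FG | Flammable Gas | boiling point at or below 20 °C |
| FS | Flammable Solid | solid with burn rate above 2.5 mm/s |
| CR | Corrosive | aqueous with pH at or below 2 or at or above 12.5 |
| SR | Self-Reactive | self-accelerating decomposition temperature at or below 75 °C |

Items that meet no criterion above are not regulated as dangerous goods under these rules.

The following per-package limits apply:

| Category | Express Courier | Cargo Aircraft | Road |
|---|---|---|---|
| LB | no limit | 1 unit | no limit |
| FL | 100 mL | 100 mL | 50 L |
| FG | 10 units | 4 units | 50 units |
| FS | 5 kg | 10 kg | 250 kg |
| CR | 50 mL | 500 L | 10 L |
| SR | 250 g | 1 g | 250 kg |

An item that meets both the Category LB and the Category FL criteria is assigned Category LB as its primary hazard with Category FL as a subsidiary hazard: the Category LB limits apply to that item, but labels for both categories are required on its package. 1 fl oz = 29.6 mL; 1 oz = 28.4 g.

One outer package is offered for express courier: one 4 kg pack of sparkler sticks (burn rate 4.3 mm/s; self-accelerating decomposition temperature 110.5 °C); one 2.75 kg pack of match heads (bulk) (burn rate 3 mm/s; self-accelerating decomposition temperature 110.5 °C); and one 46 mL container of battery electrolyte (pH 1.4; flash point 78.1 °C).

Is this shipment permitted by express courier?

Burn rate 4.3 mm/s meets the Category FS criterion (Flammable Solid), so the sparkler sticks are Category FS.
The match heads (bulk) have burn rate 3 mm/s, which is > 2.5 mm/s, so they are Category FS (Flammable Solid).
Battery electrolyte: pH 1.4 ≤ 2 → Category CR (Corrosive).
Category FS net quantity: 4 kg + 2.75 kg = 6.75 kg.
6.75 kg exceeds the express courier limit of 5 kg for Category FS.
Category CR quantity: 46 mL.
46 mL ≤ 50 mL (express courier limit, Category CR) — within limit.

No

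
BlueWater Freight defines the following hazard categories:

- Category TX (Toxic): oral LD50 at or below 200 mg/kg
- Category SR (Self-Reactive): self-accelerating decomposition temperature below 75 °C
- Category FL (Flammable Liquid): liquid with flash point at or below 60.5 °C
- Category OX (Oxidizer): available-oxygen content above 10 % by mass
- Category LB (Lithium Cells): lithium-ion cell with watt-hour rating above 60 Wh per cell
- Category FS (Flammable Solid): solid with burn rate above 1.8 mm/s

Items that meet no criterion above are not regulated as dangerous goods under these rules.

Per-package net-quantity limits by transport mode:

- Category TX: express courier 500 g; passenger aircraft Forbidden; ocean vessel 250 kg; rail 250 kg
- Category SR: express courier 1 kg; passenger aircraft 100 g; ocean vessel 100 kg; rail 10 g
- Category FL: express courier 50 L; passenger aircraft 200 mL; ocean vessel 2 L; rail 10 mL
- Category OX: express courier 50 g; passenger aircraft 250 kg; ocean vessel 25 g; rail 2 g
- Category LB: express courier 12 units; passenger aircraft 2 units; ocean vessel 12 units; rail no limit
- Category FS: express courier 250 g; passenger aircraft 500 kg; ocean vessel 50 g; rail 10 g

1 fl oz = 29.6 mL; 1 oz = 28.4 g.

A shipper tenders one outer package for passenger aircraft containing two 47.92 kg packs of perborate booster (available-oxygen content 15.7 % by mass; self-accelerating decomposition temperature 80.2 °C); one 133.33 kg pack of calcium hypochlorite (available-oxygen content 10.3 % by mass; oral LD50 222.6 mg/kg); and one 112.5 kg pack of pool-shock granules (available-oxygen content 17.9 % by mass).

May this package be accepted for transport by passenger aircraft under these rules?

No

Perborate booster: available-oxygen content 15.7 % by mass > 10 % by mass → Category OX (Oxidizer).
With available-oxygen content 10.3 % by mass (> 10 % by mass), the calcium hypochlorite falls in Category OX.
Available-oxygen content 17.9 % by mass meets the Category OX criterion (Oxidizer), so the pool-shock granules are Category OX.
Total Category OX: (two 47.92 kg packs = 95.84 kg) + 133.33 kg + 112.5 kg = 341.67 kg.
341.67 kg exceeds the passenger aircraft limit of 250 kg for Category OX.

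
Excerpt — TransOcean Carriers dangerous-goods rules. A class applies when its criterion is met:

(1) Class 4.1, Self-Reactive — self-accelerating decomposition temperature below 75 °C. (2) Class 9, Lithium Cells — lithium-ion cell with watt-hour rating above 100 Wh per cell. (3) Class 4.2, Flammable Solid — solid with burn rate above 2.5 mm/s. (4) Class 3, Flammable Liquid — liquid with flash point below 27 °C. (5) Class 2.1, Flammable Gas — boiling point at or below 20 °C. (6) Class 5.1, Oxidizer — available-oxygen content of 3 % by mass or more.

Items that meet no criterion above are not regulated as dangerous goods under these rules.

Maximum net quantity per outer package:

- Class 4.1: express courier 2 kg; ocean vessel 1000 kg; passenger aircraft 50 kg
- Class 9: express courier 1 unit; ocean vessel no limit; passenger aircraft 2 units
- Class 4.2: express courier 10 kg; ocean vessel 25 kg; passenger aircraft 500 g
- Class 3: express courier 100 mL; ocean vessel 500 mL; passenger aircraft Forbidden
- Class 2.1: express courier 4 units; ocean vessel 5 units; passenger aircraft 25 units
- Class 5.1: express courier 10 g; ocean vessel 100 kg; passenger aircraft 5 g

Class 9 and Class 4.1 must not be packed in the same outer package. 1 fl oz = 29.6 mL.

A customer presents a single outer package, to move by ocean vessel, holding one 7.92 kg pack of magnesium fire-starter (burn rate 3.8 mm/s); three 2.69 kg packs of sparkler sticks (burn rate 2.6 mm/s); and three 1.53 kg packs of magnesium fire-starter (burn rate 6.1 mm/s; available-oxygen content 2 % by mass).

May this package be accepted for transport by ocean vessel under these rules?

Yes

The magnesium fire-starter has burn rate 3.8 mm/s, which is > 2.5 mm/s, so it is Class 4.2 (Flammable Solid).
Burn rate 2.6 mm/s meets the Class 4.2 criterion (Flammable Solid), so the sparkler sticks are Class 4.2.
The magnesium fire-starter has burn rate 6.1 mm/s, which is > 2.5 mm/s, so it is Class 4.2 (Flammable Solid).
Total Class 4.2: 7.92 kg + (three 2.69 kg packs = 8.07 kg) + (three 1.53 kg packs = 4.59 kg) = 20.58 kg.
20.58 kg is within the ocean vessel limit of 25 kg for Class 4.2.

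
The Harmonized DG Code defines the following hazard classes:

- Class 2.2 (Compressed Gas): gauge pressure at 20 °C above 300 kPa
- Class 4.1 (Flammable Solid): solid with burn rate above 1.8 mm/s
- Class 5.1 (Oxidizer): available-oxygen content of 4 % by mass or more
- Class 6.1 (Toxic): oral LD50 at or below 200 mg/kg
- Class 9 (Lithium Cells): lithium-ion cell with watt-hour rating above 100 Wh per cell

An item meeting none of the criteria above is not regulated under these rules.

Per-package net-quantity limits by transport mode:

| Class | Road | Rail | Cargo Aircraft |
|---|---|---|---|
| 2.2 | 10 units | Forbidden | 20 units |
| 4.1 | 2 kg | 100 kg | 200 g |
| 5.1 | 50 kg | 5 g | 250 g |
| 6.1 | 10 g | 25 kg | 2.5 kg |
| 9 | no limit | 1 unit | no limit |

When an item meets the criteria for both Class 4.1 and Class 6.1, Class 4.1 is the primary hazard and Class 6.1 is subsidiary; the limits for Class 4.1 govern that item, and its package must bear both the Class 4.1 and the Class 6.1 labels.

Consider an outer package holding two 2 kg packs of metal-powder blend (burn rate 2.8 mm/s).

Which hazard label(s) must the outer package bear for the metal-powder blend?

Class 4.1

The metal-powder blend has burn rate 2.8 mm/s, which is > 1.8 mm/s, so it is Class 4.1 (Flammable Solid).
Only the Class 4.1 label is required.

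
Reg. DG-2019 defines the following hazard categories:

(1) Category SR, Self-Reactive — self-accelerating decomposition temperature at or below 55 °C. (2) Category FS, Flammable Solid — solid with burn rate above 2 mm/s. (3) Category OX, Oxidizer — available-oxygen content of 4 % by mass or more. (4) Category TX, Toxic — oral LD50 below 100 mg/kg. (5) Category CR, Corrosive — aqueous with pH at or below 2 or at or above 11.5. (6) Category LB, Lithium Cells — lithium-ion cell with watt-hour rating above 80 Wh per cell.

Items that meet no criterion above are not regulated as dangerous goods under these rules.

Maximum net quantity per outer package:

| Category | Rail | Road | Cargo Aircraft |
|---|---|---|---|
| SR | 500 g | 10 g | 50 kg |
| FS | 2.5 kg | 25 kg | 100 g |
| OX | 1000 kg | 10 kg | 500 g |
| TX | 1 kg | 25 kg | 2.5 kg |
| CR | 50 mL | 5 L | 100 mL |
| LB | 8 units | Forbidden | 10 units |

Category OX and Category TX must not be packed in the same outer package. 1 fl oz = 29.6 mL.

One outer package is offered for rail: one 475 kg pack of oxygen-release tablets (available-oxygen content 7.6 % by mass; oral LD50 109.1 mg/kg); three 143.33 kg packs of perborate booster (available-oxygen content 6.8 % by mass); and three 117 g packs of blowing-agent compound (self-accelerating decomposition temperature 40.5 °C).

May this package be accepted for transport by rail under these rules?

Yes

Available-oxygen content 7.6 % by mass meets the Category OX criterion (Oxidizer), so the oxygen-release tablets are Category OX.
The perborate booster has available-oxygen content 6.8 % by mass, which is ≥ 4 % by mass, so it is Category OX (Oxidizer).
The blowing-agent compound has self-accelerating decomposition temperature 40.5 °C, which is ≤ 55 °C, so it is Category SR (Self-Reactive).
Category OX net quantity: 475 kg + (three 143.33 kg packs = 429.99 kg) = 904.99 kg.
That is within the Category OX rail limit of 1000 kg.
Category SR quantity: three 117 g packs = 351 g.
351 g is within the rail limit of 500 g for Category SR.
The segregation rule (Category OX with Category TX) does not apply to Category OX with Category SR.
Every hazard category is within its rail limit and no segregation rule is violated.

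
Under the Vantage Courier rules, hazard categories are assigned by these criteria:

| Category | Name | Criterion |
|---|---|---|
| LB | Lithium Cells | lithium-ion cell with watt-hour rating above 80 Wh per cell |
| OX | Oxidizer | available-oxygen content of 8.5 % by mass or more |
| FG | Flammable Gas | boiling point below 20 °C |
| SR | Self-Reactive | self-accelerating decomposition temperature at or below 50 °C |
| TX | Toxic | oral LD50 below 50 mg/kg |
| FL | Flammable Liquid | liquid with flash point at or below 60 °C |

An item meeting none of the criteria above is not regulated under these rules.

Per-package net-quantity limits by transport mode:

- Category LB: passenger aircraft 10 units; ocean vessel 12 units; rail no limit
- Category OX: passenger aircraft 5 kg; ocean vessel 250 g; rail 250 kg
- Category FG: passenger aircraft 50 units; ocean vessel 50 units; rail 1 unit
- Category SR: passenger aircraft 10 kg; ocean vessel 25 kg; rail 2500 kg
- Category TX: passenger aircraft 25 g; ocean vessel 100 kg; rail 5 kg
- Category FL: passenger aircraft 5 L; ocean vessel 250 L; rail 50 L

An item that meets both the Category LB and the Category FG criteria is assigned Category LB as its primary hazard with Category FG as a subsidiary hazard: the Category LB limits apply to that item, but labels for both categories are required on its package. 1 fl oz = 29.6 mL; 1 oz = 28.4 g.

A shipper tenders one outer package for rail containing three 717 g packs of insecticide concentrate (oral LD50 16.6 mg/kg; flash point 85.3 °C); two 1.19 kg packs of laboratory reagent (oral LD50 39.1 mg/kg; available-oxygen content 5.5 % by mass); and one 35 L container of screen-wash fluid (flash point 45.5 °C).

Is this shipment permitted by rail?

Yes

The insecticide concentrate has oral LD50 16.6 mg/kg, which is < 50 mg/kg, so it is Category TX (Toxic).
Oral LD50 39.1 mg/kg meets the Category TX criterion (Toxic), so the laboratory reagent is Category TX.
Screen-wash fluid: flash point 45.5 °C ≤ 60 °C → Category FL (Flammable Liquid).
Category TX net quantity: (three 717 g packs = 2.151 kg) + (two 1.19 kg packs = 2.38 kg) = 4.531 kg.
4.531 kg ≤ 5 kg (rail limit, Category TX) — within limit.
Category FL quantity: 35 L.
That is within the Category FL rail limit of 50 L.
Every hazard category is within its rail limit and no segregation rule is violated.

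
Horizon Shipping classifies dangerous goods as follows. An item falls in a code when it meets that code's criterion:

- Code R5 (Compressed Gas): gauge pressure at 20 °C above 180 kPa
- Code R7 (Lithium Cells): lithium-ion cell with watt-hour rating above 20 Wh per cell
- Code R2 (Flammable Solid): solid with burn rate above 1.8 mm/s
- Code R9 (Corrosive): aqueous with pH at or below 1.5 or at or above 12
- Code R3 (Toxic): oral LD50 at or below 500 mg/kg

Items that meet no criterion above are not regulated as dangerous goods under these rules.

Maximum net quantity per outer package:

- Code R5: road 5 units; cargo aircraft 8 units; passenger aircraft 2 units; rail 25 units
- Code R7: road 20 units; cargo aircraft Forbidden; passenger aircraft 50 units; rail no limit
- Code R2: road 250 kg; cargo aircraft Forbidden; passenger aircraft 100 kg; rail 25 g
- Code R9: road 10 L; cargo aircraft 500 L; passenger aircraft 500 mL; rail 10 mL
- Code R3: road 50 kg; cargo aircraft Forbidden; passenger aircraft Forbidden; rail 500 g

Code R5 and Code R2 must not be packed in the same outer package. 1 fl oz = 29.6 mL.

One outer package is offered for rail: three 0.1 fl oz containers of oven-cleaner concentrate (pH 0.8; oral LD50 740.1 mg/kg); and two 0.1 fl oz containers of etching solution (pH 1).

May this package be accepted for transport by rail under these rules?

No

The oven-cleaner concentrate has pH 0.8, which is ≤ 1.5, so it is Code R9 (Corrosive).
Etching solution: pH 1 ≤ 1.5 → Code R9 (Corrosive).
Code R9 net quantity: (three 0.1 fl oz containers = 8.88 mL) + (two 0.1 fl oz containers = 5.92 mL) = 14.8 mL.
14.8 mL > 10 mL (rail limit, Code R9) — over the limit.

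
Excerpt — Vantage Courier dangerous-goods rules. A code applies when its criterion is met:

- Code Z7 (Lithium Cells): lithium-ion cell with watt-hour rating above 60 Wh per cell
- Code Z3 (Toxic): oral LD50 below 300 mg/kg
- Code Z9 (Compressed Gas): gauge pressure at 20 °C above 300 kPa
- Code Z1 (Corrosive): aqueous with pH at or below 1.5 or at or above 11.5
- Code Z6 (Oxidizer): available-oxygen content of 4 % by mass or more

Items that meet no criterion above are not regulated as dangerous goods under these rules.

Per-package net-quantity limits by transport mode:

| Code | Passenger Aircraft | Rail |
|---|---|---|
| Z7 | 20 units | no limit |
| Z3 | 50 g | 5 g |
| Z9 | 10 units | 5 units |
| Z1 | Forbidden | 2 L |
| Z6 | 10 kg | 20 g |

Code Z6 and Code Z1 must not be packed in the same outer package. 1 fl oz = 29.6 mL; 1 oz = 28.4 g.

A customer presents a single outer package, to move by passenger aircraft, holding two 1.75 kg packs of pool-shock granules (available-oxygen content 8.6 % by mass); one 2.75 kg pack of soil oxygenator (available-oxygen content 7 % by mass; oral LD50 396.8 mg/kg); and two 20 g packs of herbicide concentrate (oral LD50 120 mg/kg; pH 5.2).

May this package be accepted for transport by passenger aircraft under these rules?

Available-oxygen content 8.6 % by mass meets the Code Z6 criterion (Oxidizer), so the pool-shock granules are Code Z6.
Available-oxygen content 7 % by mass meets the Code Z6 criterion (Oxidizer), so the soil oxygenator is Code Z6.
With oral LD50 120 mg/kg (< 300 mg/kg), the herbicide concentrate falls in Code Z3.
Code Z6 net quantity: (two 1.75 kg packs = 3.5 kg) + 2.75 kg = 6.25 kg.
6.25 kg is within the passenger aircraft limit of 10 kg for Code Z6.
Code Z3 quantity: two 20 g packs = 40 g.
40 g ≤ 50 g (passenger aircraft limit, Code Z3) — within limit.
The segregation rule (Code Z6 with Code Z1) does not apply to Code Z6 with Code Z3.
Every hazard code is within its passenger aircraft limit and no segregation rule is violated.

Yes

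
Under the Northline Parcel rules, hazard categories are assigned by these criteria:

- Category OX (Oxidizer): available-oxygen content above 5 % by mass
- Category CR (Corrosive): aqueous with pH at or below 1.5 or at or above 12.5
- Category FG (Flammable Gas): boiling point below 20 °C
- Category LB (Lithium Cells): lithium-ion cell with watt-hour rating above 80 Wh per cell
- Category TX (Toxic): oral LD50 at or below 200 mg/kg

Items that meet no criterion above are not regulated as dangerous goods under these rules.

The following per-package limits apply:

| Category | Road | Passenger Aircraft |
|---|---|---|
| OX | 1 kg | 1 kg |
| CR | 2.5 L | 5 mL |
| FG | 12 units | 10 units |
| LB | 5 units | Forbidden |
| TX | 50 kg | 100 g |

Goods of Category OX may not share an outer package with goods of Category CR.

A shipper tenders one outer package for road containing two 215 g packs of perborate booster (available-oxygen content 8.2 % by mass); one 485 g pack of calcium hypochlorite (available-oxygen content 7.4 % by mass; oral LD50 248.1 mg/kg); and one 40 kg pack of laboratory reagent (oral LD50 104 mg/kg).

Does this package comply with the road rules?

Yes

Available-oxygen content 8.2 % by mass meets the Category OX criterion (Oxidizer), so the perborate booster is Category OX.
The calcium hypochlorite has available-oxygen content 7.4 % by mass, which is > 5 % by mass, so it is Category OX (Oxidizer).
Laboratory reagent: oral LD50 104 mg/kg ≤ 200 mg/kg → Category TX (Toxic).
Category OX net quantity: (two 215 g packs = 430 g) + 485 g = 915 g.
915 g is within the road limit of 1 kg for Category OX.
Category TX quantity: 40 kg.
That is within the Category TX road limit of 50 kg.
The segregation rule (Category OX with Category CR) does not apply to Category OX with Category TX.
Every hazard category is within its road limit and no segregation rule is violated.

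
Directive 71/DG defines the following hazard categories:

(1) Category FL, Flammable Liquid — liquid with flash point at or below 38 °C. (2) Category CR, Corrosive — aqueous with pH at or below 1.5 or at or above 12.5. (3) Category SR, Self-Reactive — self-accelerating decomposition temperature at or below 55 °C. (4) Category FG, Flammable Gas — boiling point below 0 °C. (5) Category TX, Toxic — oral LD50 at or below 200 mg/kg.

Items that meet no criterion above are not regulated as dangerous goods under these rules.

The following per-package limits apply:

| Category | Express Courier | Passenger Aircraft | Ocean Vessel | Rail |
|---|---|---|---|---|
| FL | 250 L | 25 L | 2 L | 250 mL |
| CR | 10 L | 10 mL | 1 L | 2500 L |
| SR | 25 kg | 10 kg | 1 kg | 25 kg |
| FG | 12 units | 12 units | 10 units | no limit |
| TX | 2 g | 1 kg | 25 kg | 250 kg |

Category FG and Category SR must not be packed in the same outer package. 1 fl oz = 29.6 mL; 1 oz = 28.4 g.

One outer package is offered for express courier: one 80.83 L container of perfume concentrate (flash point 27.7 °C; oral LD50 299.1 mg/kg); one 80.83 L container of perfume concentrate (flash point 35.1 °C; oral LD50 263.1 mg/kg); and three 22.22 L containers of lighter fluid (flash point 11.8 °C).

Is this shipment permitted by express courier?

Flash point 27.7 °C meets the Category FL criterion (Flammable Liquid), so the perfume concentrate is Category FL.
Perfume concentrate: flash point 35.1 °C ≤ 38 °C → Category FL (Flammable Liquid).
Flash point 11.8 °C meets the Category FL criterion (Flammable Liquid), so the lighter fluid is Category FL.
Category FL net quantity: 80.83 L + 80.83 L + (three 22.22 L containers = 66.66 L) = 228.32 L.
228.32 L ≤ 250 L (express courier limit, Category FL) — within limit.

Yes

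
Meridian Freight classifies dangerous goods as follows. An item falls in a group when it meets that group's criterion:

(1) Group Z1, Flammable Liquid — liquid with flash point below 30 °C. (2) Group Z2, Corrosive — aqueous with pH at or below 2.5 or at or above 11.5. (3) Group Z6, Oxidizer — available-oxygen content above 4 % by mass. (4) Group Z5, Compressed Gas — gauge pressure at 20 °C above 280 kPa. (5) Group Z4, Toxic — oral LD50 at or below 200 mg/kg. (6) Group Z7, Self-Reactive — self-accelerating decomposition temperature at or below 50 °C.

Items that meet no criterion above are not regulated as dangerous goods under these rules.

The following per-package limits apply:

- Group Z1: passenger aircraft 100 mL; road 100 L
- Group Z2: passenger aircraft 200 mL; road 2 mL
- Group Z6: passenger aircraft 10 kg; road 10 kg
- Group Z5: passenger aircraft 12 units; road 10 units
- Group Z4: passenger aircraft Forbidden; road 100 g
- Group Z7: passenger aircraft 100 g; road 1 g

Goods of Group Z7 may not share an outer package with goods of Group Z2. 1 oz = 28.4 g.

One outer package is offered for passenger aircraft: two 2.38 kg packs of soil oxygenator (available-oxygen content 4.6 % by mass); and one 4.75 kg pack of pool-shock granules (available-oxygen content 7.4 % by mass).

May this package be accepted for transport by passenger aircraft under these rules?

Yes

Soil oxygenator: available-oxygen content 4.6 % by mass > 4 % by mass → Group Z6 (Oxidizer).
Available-oxygen content 7.4 % by mass meets the Group Z6 criterion (Oxidizer), so the pool-shock granules are Group Z6.
Total Group Z6: (two 2.38 kg packs = 4.76 kg) + 4.75 kg = 9.51 kg.
That is within the Group Z6 passenger aircraft limit of 10 kg.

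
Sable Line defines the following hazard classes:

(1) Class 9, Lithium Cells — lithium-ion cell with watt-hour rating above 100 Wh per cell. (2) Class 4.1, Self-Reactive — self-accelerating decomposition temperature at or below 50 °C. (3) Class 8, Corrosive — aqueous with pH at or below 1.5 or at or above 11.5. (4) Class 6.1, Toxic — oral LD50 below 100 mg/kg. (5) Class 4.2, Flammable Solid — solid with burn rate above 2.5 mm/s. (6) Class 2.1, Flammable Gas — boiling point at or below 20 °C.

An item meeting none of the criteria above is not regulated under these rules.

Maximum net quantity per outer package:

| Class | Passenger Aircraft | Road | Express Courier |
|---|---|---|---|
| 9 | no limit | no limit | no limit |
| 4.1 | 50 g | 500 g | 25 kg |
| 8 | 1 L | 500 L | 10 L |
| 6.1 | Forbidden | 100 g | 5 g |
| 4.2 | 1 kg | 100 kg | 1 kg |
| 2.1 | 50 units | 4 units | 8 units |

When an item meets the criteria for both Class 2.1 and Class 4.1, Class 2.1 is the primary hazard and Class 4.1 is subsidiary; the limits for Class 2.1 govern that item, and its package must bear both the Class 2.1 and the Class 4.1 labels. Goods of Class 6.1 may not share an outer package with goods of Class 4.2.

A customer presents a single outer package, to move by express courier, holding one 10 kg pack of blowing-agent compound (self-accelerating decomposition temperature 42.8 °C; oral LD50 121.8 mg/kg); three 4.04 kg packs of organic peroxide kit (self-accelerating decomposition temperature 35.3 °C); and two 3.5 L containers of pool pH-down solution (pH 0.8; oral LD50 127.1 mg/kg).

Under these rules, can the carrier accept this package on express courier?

Yes

With self-accelerating decomposition temperature 42.8 °C (≤ 50 °C), the blowing-agent compound falls in Class 4.1.
Self-accelerating decomposition temperature 35.3 °C meets the Class 4.1 criterion (Self-Reactive), so the organic peroxide kit is Class 4.1.
The pool pH-down solution has pH 0.8, which is ≤ 1.5, so it is Class 8 (Corrosive).
Total Class 4.1: 10 kg + (three 4.04 kg packs = 12.12 kg) = 22.12 kg.
22.12 kg is within the express courier limit of 25 kg for Class 4.1.
Class 8 quantity: two 3.5 L containers = 7 L.
That is within the Class 8 express courier limit of 10 L.
The segregation rule (Class 6.1 with Class 4.2) does not apply to Class 4.1 with Class 8.
Every hazard class is within its express courier limit and no segregation rule is violated.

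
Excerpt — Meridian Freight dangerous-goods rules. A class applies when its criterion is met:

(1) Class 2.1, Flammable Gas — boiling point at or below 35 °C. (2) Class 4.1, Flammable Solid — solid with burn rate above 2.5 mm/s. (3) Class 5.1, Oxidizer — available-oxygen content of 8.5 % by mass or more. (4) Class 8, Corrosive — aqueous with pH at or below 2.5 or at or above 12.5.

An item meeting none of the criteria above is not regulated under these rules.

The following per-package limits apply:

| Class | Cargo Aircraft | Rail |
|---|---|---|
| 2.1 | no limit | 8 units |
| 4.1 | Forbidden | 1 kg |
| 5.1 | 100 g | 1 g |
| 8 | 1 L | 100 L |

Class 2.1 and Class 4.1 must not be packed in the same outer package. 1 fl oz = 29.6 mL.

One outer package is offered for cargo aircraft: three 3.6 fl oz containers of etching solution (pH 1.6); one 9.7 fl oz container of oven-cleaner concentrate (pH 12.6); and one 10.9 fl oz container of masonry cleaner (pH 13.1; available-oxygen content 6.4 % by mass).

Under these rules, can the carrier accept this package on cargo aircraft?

Yes

The etching solution has pH 1.6, which is ≤ 2.5, so it is Class 8 (Corrosive).
With pH 12.6 (≥ 12.5), the oven-cleaner concentrate falls in Class 8.
With pH 13.1 (≥ 12.5), the masonry cleaner falls in Class 8.
Class 8 net quantity: (three 3.6 fl oz containers = 319.68 mL) + (one 9.7 fl oz container = 287.12 mL) + (one 10.9 fl oz container = 322.64 mL) = 929.44 mL.
929.44 mL is within the cargo aircraft limit of 1 L for Class 8.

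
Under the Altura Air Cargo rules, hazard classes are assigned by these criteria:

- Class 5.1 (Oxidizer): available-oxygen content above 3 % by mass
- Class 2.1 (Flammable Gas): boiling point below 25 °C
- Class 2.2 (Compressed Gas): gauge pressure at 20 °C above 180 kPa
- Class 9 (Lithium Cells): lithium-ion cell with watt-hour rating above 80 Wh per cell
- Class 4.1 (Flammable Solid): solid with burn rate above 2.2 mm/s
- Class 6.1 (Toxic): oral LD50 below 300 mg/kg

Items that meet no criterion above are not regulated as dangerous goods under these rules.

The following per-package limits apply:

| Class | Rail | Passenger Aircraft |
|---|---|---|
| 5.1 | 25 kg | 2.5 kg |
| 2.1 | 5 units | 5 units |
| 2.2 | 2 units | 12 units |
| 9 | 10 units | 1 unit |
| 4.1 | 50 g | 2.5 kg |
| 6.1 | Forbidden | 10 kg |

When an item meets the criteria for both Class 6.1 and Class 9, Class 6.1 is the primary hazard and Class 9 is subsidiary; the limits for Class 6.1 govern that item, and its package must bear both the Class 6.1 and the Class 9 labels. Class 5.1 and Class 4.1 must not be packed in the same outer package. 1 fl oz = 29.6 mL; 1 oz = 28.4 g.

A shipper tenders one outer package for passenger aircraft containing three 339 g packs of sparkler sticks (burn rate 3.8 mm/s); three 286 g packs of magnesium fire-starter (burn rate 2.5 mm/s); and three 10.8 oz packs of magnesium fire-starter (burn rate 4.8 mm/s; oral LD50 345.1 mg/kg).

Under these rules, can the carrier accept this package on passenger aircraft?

No

Sparkler sticks: burn rate 3.8 mm/s > 2.2 mm/s → Class 4.1 (Flammable Solid).
The magnesium fire-starter has burn rate 2.5 mm/s, which is > 2.2 mm/s, so it is Class 4.1 (Flammable Solid).
Magnesium fire-starter: burn rate 4.8 mm/s > 2.2 mm/s → Class 4.1 (Flammable Solid).
Class 4.1 net quantity: (three 339 g packs = 1.017 kg) + (three 286 g packs = 858 g) + (three 10.8 oz packs = 920.16 g) = 2795.16 g.
That exceeds the Class 4.1 passenger aircraft limit of 2.5 kg.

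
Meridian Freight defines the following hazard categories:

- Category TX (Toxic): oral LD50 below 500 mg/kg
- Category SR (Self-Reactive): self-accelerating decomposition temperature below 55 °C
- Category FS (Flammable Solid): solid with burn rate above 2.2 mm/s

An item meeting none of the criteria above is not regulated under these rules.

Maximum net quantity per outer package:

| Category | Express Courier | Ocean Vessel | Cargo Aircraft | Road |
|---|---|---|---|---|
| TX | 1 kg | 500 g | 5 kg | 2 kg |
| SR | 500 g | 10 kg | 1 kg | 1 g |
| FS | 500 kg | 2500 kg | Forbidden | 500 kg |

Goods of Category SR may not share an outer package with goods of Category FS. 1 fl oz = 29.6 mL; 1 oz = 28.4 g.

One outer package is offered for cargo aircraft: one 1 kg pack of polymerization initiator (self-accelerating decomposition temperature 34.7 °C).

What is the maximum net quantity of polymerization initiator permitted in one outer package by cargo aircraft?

With self-accelerating decomposition temperature 34.7 °C (< 55 °C), the polymerization initiator falls in Category SR.
The cargo aircraft limit for Category SR is 1 kg.

1 kg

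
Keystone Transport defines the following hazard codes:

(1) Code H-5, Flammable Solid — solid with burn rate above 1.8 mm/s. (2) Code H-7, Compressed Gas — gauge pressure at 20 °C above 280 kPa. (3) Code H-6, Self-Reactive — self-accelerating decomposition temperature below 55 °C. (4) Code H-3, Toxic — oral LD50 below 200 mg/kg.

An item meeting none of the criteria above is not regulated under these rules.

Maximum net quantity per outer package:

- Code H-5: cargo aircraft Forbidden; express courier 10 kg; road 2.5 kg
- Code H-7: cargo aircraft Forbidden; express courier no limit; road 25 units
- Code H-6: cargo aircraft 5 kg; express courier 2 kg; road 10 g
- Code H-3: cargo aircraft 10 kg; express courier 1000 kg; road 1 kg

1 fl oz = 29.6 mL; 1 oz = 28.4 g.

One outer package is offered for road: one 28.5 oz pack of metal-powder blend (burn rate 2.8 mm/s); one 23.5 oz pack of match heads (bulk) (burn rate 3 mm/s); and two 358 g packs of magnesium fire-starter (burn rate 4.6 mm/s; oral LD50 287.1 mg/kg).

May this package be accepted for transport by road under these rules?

Yes

Burn rate 2.8 mm/s meets the Code H-5 criterion (Flammable Solid), so the metal-powder blend is Code H-5.
Burn rate 3 mm/s meets the Code H-5 criterion (Flammable Solid), so the match heads (bulk) are Code H-5.
With burn rate 4.6 mm/s (> 1.8 mm/s), the magnesium fire-starter falls in Code H-5.
Total Code H-5: (one 28.5 oz pack = 809.4 g) + (one 23.5 oz pack = 667.4 g) + (two 358 g packs = 716 g) = 2192.8 g.
That is within the Code H-5 road limit of 2.5 kg.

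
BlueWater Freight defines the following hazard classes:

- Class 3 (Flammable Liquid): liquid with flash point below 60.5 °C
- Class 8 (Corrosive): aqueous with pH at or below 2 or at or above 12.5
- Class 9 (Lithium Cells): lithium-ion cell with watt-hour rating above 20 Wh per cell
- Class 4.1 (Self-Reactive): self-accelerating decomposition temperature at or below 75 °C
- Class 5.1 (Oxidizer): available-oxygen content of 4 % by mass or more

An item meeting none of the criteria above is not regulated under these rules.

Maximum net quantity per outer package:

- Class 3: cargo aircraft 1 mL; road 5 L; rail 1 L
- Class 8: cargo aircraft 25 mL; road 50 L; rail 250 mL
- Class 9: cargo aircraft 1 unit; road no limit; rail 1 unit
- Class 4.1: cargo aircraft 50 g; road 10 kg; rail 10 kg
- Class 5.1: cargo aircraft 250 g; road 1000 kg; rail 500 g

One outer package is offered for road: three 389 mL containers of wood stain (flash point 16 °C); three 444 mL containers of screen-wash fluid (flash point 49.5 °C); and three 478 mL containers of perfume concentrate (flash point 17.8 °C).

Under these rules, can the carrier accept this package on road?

Flash point 16 °C meets the Class 3 criterion (Flammable Liquid), so the wood stain is Class 3.
Screen-wash fluid: flash point 49.5 °C < 60.5 °C → Class 3 (Flammable Liquid).
Perfume concentrate: flash point 17.8 °C < 60.5 °C → Class 3 (Flammable Liquid).
Total Class 3: (three 389 mL containers = 1.167 L) + (three 444 mL containers = 1.332 L) + (three 478 mL containers = 1.434 L) = 3.933 L.
3.933 L is within the road limit of 5 L for Class 3.

Yes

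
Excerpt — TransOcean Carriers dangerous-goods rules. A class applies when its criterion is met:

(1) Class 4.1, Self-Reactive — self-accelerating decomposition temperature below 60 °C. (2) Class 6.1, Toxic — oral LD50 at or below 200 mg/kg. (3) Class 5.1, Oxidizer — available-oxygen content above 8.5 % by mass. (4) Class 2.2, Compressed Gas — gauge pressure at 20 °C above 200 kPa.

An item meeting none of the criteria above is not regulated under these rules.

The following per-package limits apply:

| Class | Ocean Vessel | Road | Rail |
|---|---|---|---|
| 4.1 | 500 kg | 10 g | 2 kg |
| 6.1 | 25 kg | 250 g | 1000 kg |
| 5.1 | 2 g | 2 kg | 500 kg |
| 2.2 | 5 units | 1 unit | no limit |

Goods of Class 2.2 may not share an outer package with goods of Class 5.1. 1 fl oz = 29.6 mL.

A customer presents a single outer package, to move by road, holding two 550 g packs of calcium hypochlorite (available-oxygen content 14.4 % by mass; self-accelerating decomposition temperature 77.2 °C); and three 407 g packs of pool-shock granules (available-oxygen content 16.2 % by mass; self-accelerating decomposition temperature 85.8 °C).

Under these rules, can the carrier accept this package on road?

The calcium hypochlorite has available-oxygen content 14.4 % by mass, which is > 8.5 % by mass, so it is Class 5.1 (Oxidizer).
Available-oxygen content 16.2 % by mass meets the Class 5.1 criterion (Oxidizer), so the pool-shock granules are Class 5.1.
Class 5.1 net quantity: (two 550 g packs = 1.1 kg) + (three 407 g packs = 1.221 kg) = 2.321 kg.
2.321 kg > 2 kg (road limit, Class 5.1) — over the limit.

No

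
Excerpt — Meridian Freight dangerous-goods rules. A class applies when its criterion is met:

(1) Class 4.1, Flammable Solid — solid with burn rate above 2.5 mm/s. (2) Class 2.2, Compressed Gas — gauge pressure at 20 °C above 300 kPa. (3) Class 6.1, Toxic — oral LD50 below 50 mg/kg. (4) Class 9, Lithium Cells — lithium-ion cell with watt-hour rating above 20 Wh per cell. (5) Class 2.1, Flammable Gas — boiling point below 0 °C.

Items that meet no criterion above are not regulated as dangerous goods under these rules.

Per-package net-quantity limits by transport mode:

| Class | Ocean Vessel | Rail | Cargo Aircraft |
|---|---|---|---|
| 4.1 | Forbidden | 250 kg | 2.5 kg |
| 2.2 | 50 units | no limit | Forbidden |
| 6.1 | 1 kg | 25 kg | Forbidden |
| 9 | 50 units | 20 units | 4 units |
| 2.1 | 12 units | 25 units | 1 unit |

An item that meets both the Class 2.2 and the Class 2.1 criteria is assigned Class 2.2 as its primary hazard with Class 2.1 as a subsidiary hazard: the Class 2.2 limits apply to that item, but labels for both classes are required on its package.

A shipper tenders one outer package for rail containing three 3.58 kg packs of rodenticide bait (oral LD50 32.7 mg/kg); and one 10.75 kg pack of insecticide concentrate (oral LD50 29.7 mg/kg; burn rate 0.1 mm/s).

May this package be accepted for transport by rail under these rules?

With oral LD50 32.7 mg/kg (< 50 mg/kg), the rodenticide bait falls in Class 6.1.
With oral LD50 29.7 mg/kg (< 50 mg/kg), the insecticide concentrate falls in Class 6.1.
Total Class 6.1: (three 3.58 kg packs = 10.74 kg) + 10.75 kg = 21.49 kg.
That is within the Class 6.1 rail limit of 25 kg.

Yes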